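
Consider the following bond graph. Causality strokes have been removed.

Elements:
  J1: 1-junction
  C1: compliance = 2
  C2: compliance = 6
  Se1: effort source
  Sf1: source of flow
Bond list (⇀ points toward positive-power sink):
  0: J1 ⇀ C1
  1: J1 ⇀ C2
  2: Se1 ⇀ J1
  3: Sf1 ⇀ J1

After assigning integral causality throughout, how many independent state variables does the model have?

2  (C1, C2 all integral)

β2 stroke→J1  (Se1: effort source, stroke at far end)
β3 stroke→Sf1  (Sf1 (Sf) sets flow on bond)
β0 stroke→J1  (common-f at J1 fixed by 3)
β1 stroke→J1  (J1 flow already set via bond 3)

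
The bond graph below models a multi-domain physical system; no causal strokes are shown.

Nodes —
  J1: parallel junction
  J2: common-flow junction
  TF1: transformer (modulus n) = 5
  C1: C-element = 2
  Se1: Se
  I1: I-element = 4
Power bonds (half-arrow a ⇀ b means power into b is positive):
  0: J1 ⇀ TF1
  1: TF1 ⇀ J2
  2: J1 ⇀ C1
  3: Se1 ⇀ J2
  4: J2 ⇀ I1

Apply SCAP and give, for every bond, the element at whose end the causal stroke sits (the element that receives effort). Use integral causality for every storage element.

b3 |J2  (Se1 (Se) sets effort on bond)
b2 |J1  (C1 integral (e out))
b0 |TF1  (0-jn J1 has e-setter on 2)
b1 |J2  (TF1: transformer flips bond 0)
b4 |I1  (J2 needs exactly one f-in)

bond 0 →TF1
bond 1 →J2
bond 2 →J1
bond 3 →J2
bond 4 →I1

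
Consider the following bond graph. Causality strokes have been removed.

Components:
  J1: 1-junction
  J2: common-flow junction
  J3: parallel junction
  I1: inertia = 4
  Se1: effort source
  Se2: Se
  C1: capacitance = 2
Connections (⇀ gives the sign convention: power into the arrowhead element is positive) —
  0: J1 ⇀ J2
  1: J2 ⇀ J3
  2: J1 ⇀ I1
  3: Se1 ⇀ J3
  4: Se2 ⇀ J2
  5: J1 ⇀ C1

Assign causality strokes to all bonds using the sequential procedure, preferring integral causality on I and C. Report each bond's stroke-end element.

#0 stroke→J1
#1 stroke→J2
#2 stroke→I1
#3 stroke→J3
#4 stroke→J2
#5 stroke→J1

bond 3 stroke→J3  (Se1: effort source, stroke at far end)
bond 4 stroke→J2  (Se2 (Se) sets effort on bond)
bond 1 stroke→J2  (J3 effort already set via bond 3)
bond 0 stroke→J1  (J2: last free bond brings flow in)
bond 2 stroke→I1  (prefer integral on I1)
bond 5 stroke→J1  (1-jn J1 has f-setter on 2)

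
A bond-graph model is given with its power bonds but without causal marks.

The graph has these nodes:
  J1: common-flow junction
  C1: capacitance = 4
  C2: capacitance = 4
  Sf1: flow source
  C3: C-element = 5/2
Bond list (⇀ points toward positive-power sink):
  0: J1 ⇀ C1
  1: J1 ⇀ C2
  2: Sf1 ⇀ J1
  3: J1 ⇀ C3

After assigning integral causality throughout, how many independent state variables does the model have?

3  (C1, C2, C3 all integral)

β2 stroke→Sf1  (Sf1 (Sf) sets flow on bond)
β0 stroke→J1  (1-jn J1 has f-setter on 2)
β1 stroke→J1  (common-f at J1 fixed by 2)
β3 stroke→J1  (common-f at J1 fixed by 2)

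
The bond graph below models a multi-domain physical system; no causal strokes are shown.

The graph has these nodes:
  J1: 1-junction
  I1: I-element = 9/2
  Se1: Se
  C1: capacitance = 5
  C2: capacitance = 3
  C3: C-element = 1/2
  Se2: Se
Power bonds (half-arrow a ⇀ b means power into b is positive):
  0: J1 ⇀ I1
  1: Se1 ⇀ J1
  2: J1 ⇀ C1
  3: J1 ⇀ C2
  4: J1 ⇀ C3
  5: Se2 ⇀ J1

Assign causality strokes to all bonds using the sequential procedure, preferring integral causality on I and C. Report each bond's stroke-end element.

β1 stroke→J1  (Se1 fixes effort; stroke away)
β5 stroke→J1  (Se2: effort source, stroke at far end)
β0 stroke→I1  (I1 integral (f out))
β2 stroke→J1  (common-f at J1 fixed by 0)
β3 stroke→J1  (J1 flow already set via bond 0)
β4 stroke→J1  (J1 flow already set via bond 0)

#0 stroke at I1
#1 stroke at J1
#2 stroke at J1
#3 stroke at J1
#4 stroke at J1
#5 stroke at J1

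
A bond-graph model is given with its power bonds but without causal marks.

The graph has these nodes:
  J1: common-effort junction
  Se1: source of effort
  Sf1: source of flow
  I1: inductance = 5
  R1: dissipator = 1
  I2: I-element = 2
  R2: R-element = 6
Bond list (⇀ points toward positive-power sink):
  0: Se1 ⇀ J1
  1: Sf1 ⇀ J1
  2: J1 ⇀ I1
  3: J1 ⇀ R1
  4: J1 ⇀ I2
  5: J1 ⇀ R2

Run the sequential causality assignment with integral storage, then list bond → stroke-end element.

b0 →J1
b1 →Sf1
b2 →I1
b3 →R1
b4 →I2
b5 →R2

b0 stroke at J1  (Se1: effort source, stroke at far end)
b1 stroke at Sf1  (Sf1: flow source, stroke at near end)
b2 stroke at I1  (common-e at J1 fixed by 0)
b3 stroke at R1  (J1 effort already set via bond 0)
b4 stroke at I2  (J1: bond 0 brought effort, rest push out)
b5 stroke at R2  (J1: bond 0 brought effort, rest push out)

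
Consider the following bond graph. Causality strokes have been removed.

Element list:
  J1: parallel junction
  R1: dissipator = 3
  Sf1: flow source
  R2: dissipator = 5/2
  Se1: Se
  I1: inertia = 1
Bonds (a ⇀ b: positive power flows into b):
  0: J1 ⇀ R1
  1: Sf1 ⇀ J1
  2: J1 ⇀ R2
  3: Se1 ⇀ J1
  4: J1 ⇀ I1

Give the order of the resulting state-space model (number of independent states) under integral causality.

b1 →Sf1  (Sf1 fixes flow; stroke at Sf1)
b3 →J1  (Se1: effort source, stroke at far end)
b0 →R1  (0-jn J1 has e-setter on 3)
b2 →R2  (J1 effort already set via bond 3)
b4 →I1  (0-jn J1 has e-setter on 3)

1  (I1 all integral)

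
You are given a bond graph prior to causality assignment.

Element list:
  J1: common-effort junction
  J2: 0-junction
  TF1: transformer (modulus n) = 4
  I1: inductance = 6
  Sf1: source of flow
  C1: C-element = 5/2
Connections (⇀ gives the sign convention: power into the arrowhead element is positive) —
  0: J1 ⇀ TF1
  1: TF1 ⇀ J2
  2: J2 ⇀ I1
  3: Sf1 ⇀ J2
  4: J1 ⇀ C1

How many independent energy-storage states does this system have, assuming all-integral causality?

bond 3 →Sf1  (Sf1: flow source, stroke at near end)
bond 2 →I1  (I1: I, integral causality)
bond 1 →J2  (closing 0-jn rule on J2)
bond 0 →TF1  (TF TF1: opposite of bond 1)
bond 4 →J1  (only one effort-in slot at J1)

2  (C1, I1 all integral)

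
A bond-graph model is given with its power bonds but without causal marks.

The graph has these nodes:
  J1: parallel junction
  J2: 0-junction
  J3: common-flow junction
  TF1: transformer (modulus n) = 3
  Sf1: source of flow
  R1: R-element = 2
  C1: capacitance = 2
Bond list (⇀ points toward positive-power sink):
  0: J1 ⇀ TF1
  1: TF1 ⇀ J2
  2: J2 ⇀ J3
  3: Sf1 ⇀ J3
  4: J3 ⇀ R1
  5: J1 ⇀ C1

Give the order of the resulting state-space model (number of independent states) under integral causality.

1  (C1 all integral)

β3 stroke→Sf1  (Sf1 fixes flow; stroke at Sf1)
β2 stroke→J3  (common-f at J3 fixed by 3)
β4 stroke→J3  (J3 flow already set via bond 3)
β1 stroke→J2  (closing 0-jn rule on J2)
β0 stroke→TF1  (TF TF1: opposite of bond 1)
β5 stroke→J1  (J1: last free bond brings effort in)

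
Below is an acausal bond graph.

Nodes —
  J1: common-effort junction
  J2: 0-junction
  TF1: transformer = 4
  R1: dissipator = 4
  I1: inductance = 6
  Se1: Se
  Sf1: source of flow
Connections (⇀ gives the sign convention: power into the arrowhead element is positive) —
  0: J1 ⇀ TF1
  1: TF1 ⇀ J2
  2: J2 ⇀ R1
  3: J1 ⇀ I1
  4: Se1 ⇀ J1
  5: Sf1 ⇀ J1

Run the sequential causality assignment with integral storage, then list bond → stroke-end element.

bond 0 |TF1
bond 1 |J2
bond 2 |R1
bond 3 |I1
bond 4 |J1
bond 5 |Sf1

#4 |J1  (Se1: effort source, stroke at far end)
#5 |Sf1  (Sf1 (Sf) sets flow on bond)
#0 |TF1  (J1: bond 4 brought effort, rest push out)
#3 |I1  (common-e at J1 fixed by 4)
#1 |J2  (TF1 one-in-one-out from 0)
#2 |R1  (J2 effort already set via bond 1)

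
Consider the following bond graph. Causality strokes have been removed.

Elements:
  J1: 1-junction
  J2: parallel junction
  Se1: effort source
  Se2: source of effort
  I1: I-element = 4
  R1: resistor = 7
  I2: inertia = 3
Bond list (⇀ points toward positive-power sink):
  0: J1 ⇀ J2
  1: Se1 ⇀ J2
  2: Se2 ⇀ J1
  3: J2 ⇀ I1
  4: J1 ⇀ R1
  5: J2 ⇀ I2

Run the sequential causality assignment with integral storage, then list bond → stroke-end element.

b0 stroke→J1
b1 stroke→J2
b2 stroke→J1
b3 stroke→I1
b4 stroke→R1
b5 stroke→I2

b1 |J2  (Se1: effort source, stroke at far end)
b2 |J1  (source Se2 imposes e)
b0 |J1  (J2 effort already set via bond 1)
b3 |I1  (J2: bond 1 brought effort, rest push out)
b5 |I2  (common-e at J2 fixed by 1)
b4 |R1  (closing 1-jn rule on J1)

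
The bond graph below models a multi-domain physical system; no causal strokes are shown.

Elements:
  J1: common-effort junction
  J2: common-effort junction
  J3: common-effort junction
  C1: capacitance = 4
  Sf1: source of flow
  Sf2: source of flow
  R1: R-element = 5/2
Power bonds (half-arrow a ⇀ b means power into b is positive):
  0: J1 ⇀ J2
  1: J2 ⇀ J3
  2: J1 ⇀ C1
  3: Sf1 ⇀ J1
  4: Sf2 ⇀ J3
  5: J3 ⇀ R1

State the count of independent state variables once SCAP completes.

1  (C1 all integral)

β3 stroke→Sf1  (Sf1 (Sf) sets flow on bond)
β4 stroke→Sf2  (Sf2 (Sf) sets flow on bond)
β2 stroke→J1  (C1 outputs effort q/C1)
β0 stroke→J2  (J1 effort already set via bond 2)
β1 stroke→J3  (common-e at J2 fixed by 0)
β5 stroke→R1  (J3: bond 1 brought effort, rest push out)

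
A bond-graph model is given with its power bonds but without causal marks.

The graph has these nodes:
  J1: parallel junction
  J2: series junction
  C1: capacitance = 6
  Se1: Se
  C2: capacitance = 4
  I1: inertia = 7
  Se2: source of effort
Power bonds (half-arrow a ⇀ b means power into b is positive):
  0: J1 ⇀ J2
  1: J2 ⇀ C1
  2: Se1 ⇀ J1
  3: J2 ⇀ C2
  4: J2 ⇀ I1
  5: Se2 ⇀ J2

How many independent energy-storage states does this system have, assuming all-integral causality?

b2 stroke at J1  (Se1 fixes effort; stroke away)
b5 stroke at J2  (Se2 (Se) sets effort on bond)
b0 stroke at J2  (0-jn J1 has e-setter on 2)
b1 stroke at J2  (prefer integral on C1)
b3 stroke at J2  (C2 outputs effort q/C2)
b4 stroke at I1  (only one flow-in slot at J2)

3  (C1, C2, I1 all integral)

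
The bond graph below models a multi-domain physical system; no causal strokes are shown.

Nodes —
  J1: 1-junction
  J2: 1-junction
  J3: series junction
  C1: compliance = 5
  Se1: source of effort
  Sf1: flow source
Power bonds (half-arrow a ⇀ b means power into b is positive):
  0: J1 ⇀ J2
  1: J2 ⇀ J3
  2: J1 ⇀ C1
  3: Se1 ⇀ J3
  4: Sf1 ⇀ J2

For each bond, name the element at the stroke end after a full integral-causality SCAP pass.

b0 stroke→J2
b1 stroke→J2
b2 stroke→J1
b3 stroke→J3
b4 stroke→Sf1

bond 3 →J3  (Se1: effort source, stroke at far end)
bond 4 →Sf1  (Sf1 fixes flow; stroke at Sf1)
bond 0 →J2  (1-jn J2 has f-setter on 4)
bond 1 →J2  (common-f at J2 fixed by 4)
bond 2 →J1  (J1: bond 0 brought flow, rest push out)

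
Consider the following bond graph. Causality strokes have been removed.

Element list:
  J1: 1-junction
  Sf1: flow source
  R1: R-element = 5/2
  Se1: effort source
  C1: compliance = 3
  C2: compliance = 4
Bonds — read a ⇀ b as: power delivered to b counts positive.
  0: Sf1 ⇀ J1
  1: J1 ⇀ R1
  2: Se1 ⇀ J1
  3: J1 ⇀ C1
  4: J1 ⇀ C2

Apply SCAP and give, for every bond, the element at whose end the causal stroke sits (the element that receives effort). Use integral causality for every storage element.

b0 →Sf1
b1 →J1
b2 →J1
b3 →J1
b4 →J1

bond 0 →Sf1  (Sf1 (Sf) sets flow on bond)
bond 2 →J1  (Se1 fixes effort; stroke away)
bond 1 →J1  (J1: bond 0 brought flow, rest push out)
bond 3 →J1  (J1: bond 0 brought flow, rest push out)
bond 4 →J1  (J1: bond 0 brought flow, rest push out)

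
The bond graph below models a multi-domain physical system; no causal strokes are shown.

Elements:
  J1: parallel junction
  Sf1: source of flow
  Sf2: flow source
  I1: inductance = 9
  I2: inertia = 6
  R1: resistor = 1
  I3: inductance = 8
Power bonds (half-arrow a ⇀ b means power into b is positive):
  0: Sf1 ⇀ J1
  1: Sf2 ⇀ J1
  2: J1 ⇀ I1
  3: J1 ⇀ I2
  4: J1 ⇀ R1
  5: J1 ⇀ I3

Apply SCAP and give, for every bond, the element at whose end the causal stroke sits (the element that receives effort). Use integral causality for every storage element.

b0 →Sf1
b1 →Sf2
b2 →I1
b3 →I2
b4 →J1
b5 →I3

bond 0 stroke at Sf1  (source Sf1 imposes f)
bond 1 stroke at Sf2  (Sf2 fixes flow; stroke at Sf2)
bond 2 stroke at I1  (I1: I, integral causality)
bond 3 stroke at I2  (I2 outputs flow p/I2)
bond 5 stroke at I3  (prefer integral on I3)
bond 4 stroke at J1  (J1 needs exactly one e-in)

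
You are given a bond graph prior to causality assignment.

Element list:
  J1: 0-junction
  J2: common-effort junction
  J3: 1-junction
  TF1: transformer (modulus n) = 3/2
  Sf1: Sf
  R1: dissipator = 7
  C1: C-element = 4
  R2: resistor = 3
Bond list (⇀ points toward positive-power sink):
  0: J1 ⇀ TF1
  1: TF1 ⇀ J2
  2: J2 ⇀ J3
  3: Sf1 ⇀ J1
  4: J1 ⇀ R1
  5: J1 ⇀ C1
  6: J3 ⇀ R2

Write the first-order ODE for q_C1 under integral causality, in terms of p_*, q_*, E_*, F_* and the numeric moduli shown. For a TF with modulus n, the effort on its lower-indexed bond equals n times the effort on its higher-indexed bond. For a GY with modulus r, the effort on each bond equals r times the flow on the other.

dq_C1/dt = F_Sf1 - 55*q_C1/756

β3 |Sf1  (source Sf1 imposes f)
β5 |J1  (C1 outputs effort q/C1)
β0 |TF1  (common-e at J1 fixed by 5)
β4 |R1  (J1: bond 5 brought effort, rest push out)
β1 |J2  (TF1 one-in-one-out from 0)
β2 |J3  (J2: bond 1 brought effort, rest push out)
β6 |R2  (J3 needs exactly one f-in)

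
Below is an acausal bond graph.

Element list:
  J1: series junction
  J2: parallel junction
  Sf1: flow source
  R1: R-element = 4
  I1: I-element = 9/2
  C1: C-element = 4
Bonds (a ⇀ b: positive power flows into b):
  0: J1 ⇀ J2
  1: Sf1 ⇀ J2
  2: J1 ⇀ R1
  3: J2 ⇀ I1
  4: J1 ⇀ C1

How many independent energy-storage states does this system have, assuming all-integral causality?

β1 stroke at Sf1  (Sf1 (Sf) sets flow on bond)
β3 stroke at I1  (I1 integral (f out))
β0 stroke at J2  (closing 0-jn rule on J2)
β2 stroke at J1  (J1: bond 0 brought flow, rest push out)
β4 stroke at J1  (J1 flow already set via bond 0)

2  (C1, I1 all integral)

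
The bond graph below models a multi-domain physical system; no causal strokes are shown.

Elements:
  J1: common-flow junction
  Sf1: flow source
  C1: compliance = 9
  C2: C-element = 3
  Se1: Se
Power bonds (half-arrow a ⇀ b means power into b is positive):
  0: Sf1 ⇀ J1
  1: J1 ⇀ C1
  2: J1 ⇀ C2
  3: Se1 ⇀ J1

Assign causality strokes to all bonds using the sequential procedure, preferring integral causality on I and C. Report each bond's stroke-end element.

#0 stroke→Sf1  (Sf1 (Sf) sets flow on bond)
#3 stroke→J1  (Se1 fixes effort; stroke away)
#1 stroke→J1  (1-jn J1 has f-setter on 0)
#2 stroke→J1  (1-jn J1 has f-setter on 0)

#0 stroke→Sf1
#1 stroke→J1
#2 stroke→J1
#3 stroke→J1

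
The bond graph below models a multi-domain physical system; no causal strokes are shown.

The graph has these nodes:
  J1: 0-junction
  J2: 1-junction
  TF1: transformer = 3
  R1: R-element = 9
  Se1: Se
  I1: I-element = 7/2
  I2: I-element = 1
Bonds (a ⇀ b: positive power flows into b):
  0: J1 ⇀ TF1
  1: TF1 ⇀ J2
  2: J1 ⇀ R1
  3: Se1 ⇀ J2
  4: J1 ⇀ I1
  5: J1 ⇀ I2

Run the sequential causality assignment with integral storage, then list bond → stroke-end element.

#3 |J2  (Se1 fixes effort; stroke away)
#1 |TF1  (J2 needs exactly one f-in)
#0 |J1  (through TF1, causality passes straight; one stroke at TF1)
#2 |R1  (J1: bond 0 brought effort, rest push out)
#4 |I1  (0-jn J1 has e-setter on 0)
#5 |I2  (J1: bond 0 brought effort, rest push out)

β0 →J1
β1 →TF1
β2 →R1
β3 →J2
β4 →I1
β5 →I2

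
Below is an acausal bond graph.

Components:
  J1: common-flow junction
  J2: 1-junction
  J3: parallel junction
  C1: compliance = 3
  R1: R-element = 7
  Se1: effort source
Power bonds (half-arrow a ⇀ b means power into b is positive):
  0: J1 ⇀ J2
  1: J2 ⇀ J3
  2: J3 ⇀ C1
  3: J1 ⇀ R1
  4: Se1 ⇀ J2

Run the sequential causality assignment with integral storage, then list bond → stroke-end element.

#4 stroke→J2  (Se1 fixes effort; stroke away)
#2 stroke→J3  (prefer integral on C1)
#1 stroke→J2  (J3: bond 2 brought effort, rest push out)
#0 stroke→J1  (J2 needs exactly one f-in)
#3 stroke→R1  (J1 needs exactly one f-in)

b0 stroke→J1
b1 stroke→J2
b2 stroke→J3
b3 stroke→R1
b4 stroke→J2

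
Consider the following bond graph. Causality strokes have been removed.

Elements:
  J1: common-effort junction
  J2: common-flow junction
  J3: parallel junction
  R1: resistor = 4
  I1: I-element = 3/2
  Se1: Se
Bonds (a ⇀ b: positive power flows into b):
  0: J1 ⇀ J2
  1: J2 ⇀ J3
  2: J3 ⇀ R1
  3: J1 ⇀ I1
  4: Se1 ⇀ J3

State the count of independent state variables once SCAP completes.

1  (I1 all integral)

β4 |J3  (Se1 (Se) sets effort on bond)
β1 |J2  (0-jn J3 has e-setter on 4)
β2 |R1  (J3: bond 4 brought effort, rest push out)
β0 |J1  (only one flow-in slot at J2)
β3 |I1  (0-jn J1 has e-setter on 0)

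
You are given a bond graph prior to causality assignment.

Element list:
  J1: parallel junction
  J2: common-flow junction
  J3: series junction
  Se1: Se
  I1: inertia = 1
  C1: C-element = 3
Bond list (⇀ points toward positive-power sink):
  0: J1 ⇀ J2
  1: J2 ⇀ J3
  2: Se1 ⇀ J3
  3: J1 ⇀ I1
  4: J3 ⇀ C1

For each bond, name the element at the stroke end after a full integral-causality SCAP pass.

β2 |J3  (Se1 (Se) sets effort on bond)
β3 |I1  (I1: I, integral causality)
β0 |J1  (J1: last free bond brings effort in)
β1 |J2  (J2 flow already set via bond 0)
β4 |J3  (common-f at J3 fixed by 1)

β0 |J1
β1 |J2
β2 |J3
β3 |I1
β4 |J3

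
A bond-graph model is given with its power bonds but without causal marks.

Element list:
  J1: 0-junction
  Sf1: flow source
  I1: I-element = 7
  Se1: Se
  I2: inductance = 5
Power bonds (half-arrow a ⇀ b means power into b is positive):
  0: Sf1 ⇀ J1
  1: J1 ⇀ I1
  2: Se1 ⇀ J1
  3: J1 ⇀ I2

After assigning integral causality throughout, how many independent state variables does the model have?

β0 stroke at Sf1  (Sf1 (Sf) sets flow on bond)
β2 stroke at J1  (Se1 fixes effort; stroke away)
β1 stroke at I1  (common-e at J1 fixed by 2)
β3 stroke at I2  (J1 effort already set via bond 2)

2  (I1, I2 all integral)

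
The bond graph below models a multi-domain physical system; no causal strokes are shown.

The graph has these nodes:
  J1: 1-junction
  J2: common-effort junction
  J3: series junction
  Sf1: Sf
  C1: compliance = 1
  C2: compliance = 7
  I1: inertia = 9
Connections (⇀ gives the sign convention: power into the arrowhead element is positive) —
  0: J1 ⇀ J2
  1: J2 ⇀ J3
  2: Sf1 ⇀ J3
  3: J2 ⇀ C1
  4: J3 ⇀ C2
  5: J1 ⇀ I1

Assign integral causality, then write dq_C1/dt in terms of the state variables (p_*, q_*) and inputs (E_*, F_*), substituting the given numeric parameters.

dq_C1/dt = -F_Sf1 + p_I1/9

β2 →Sf1  (Sf1 (Sf) sets flow on bond)
β1 →J3  (common-f at J3 fixed by 2)
β4 →J3  (J3: bond 2 brought flow, rest push out)
β3 →J2  (C1 integral (e out))
β0 →J1  (J2 effort already set via bond 3)
β5 →I1  (closing 1-jn rule on J1)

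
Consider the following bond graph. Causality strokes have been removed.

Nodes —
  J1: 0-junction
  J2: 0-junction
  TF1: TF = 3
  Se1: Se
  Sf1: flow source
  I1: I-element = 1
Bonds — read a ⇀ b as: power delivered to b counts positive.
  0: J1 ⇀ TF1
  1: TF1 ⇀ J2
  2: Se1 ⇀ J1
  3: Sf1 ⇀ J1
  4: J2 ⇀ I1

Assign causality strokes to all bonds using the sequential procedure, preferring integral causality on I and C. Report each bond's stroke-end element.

β2 stroke→J1  (Se1 fixes effort; stroke away)
β3 stroke→Sf1  (Sf1 fixes flow; stroke at Sf1)
β0 stroke→TF1  (0-jn J1 has e-setter on 2)
β1 stroke→J2  (TF TF1: opposite of bond 0)
β4 stroke→I1  (0-jn J2 has e-setter on 1)

bond 0 |TF1
bond 1 |J2
bond 2 |J1
bond 3 |Sf1
bond 4 |I1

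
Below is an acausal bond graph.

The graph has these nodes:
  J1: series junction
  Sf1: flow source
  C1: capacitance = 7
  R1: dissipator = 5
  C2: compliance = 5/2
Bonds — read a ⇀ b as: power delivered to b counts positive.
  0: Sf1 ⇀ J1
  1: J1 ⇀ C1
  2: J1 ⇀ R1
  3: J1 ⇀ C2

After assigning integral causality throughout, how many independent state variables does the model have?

bond 0 stroke→Sf1  (source Sf1 imposes f)
bond 1 stroke→J1  (1-jn J1 has f-setter on 0)
bond 2 stroke→J1  (1-jn J1 has f-setter on 0)
bond 3 stroke→J1  (J1: bond 0 brought flow, rest push out)

2  (C1, C2 all integral)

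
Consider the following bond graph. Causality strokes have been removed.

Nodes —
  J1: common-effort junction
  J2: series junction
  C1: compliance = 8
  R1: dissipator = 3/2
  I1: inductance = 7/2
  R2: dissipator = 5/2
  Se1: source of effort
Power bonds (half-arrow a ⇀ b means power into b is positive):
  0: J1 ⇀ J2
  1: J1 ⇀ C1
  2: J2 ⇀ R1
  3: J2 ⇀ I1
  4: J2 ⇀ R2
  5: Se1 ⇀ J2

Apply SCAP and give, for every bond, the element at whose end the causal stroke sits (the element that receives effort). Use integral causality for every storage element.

#5 |J2  (Se1 (Se) sets effort on bond)
#1 |J1  (C1: C, integral causality)
#0 |J2  (common-e at J1 fixed by 1)
#3 |I1  (I1 integral (f out))
#2 |J2  (common-f at J2 fixed by 3)
#4 |J2  (common-f at J2 fixed by 3)

b0 stroke at J2
b1 stroke at J1
b2 stroke at J2
b3 stroke at I1
b4 stroke at J2
b5 stroke at J2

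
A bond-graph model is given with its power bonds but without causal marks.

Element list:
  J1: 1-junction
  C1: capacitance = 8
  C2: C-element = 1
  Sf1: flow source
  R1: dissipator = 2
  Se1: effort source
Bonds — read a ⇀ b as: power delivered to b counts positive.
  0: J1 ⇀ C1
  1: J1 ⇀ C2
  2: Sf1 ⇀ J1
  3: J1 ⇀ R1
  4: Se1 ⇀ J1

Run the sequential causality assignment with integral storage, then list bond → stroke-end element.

#2 →Sf1  (Sf1: flow source, stroke at near end)
#4 →J1  (Se1 (Se) sets effort on bond)
#0 →J1  (common-f at J1 fixed by 2)
#1 →J1  (common-f at J1 fixed by 2)
#3 →J1  (1-jn J1 has f-setter on 2)

#0 →J1
#1 →J1
#2 →Sf1
#3 →J1
#4 →J1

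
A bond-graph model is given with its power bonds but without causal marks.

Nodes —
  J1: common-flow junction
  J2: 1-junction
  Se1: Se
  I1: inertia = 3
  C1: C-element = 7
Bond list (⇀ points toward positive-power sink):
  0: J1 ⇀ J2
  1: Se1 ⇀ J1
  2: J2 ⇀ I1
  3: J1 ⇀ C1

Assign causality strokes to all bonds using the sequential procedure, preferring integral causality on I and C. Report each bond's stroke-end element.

β0 |J2
β1 |J1
β2 |I1
β3 |J1

β1 |J1  (source Se1 imposes e)
β2 |I1  (I1 integral (f out))
β0 |J2  (J2 flow already set via bond 2)
β3 |J1  (1-jn J1 has f-setter on 0)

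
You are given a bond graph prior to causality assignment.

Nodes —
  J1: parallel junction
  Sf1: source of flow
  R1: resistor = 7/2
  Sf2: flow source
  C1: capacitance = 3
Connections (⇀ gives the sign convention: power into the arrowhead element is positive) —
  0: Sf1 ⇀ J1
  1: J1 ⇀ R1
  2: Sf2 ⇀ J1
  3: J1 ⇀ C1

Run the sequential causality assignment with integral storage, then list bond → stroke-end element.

#0 stroke→Sf1  (Sf1 fixes flow; stroke at Sf1)
#2 stroke→Sf2  (source Sf2 imposes f)
#3 stroke→J1  (C1: C, integral causality)
#1 stroke→R1  (common-e at J1 fixed by 3)

β0 |Sf1
β1 |R1
β2 |Sf2
β3 |J1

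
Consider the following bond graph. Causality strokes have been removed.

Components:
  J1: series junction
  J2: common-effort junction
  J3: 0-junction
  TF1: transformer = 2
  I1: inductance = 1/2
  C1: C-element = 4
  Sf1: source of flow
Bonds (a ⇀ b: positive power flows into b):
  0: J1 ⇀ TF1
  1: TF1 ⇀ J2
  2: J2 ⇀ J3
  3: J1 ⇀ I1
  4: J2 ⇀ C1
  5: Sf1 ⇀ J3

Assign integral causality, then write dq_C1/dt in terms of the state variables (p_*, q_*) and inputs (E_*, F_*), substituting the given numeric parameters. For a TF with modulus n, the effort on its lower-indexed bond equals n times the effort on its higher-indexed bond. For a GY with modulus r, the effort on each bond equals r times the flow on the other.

dq_C1/dt = F_Sf1 + 4*p_I1

β5 →Sf1  (Sf1 (Sf) sets flow on bond)
β2 →J3  (J3 needs exactly one e-in)
β3 →I1  (prefer integral on I1)
β0 →J1  (J1 flow already set via bond 3)
β1 →TF1  (through TF1, causality passes straight; one stroke at TF1)
β4 →J2  (only one effort-in slot at J2)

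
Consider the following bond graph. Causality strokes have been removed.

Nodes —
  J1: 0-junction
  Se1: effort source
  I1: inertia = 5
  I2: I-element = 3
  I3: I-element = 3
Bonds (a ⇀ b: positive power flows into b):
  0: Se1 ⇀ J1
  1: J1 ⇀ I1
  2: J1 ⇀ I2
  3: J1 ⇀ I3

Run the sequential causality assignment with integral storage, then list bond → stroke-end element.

b0 stroke at J1  (Se1 (Se) sets effort on bond)
b1 stroke at I1  (J1: bond 0 brought effort, rest push out)
b2 stroke at I2  (J1: bond 0 brought effort, rest push out)
b3 stroke at I3  (J1: bond 0 brought effort, rest push out)

#0 stroke at J1
#1 stroke at I1
#2 stroke at I2
#3 stroke at I3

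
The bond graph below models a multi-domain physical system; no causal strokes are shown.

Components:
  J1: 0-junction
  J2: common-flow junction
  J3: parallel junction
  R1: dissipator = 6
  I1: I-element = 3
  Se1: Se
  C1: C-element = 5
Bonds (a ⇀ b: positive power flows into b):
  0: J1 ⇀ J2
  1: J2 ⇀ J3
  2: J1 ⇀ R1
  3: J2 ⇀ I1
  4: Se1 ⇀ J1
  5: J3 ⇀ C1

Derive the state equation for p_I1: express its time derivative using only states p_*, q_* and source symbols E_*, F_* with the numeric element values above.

dp_I1/dt = E_Se1 - q_C1/5

#4 stroke at J1  (source Se1 imposes e)
#0 stroke at J2  (common-e at J1 fixed by 4)
#2 stroke at R1  (0-jn J1 has e-setter on 4)
#3 stroke at I1  (I1 outputs flow p/I1)
#1 stroke at J2  (1-jn J2 has f-setter on 3)
#5 stroke at J3  (only one effort-in slot at J3)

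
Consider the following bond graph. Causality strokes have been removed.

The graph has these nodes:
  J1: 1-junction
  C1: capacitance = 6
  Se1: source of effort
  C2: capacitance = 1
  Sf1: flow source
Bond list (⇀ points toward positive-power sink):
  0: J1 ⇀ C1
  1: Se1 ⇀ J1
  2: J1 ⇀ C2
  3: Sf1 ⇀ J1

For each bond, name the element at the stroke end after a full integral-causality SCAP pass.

b0 |J1
b1 |J1
b2 |J1
b3 |Sf1

bond 1 →J1  (Se1 fixes effort; stroke away)
bond 3 →Sf1  (Sf1 fixes flow; stroke at Sf1)
bond 0 →J1  (common-f at J1 fixed by 3)
bond 2 →J1  (common-f at J1 fixed by 3)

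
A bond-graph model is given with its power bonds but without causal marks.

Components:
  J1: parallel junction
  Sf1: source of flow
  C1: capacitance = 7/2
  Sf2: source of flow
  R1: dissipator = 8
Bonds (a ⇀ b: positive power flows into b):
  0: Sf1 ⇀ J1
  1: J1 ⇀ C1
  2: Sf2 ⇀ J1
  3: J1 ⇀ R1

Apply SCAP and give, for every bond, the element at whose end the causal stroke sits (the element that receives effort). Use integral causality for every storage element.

bond 0 stroke→Sf1
bond 1 stroke→J1
bond 2 stroke→Sf2
bond 3 stroke→R1

β0 →Sf1  (Sf1 (Sf) sets flow on bond)
β2 →Sf2  (source Sf2 imposes f)
β1 →J1  (C1 outputs effort q/C1)
β3 →R1  (common-e at J1 fixed by 1)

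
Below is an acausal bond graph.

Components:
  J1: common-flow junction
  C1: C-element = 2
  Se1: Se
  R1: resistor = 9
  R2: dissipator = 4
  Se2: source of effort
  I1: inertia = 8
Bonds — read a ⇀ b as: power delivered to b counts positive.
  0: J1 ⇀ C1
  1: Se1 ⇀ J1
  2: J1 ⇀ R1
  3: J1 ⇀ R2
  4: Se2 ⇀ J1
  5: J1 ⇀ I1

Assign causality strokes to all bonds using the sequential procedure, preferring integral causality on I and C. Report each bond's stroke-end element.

bond 0 |J1
bond 1 |J1
bond 2 |J1
bond 3 |J1
bond 4 |J1
bond 5 |I1

β1 |J1  (Se1 fixes effort; stroke away)
β4 |J1  (Se2 (Se) sets effort on bond)
β0 |J1  (C1: C, integral causality)
β5 |I1  (I1 integral (f out))
β2 |J1  (J1: bond 5 brought flow, rest push out)
β3 |J1  (common-f at J1 fixed by 5)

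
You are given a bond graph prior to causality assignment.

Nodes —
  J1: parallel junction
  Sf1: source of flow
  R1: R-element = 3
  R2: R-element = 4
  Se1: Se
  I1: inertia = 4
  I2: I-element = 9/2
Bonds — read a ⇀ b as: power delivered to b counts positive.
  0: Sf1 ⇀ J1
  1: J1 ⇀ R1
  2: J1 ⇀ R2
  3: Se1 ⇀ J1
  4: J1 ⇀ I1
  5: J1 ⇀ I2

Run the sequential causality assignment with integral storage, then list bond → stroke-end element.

#0 →Sf1  (Sf1 fixes flow; stroke at Sf1)
#3 →J1  (Se1 (Se) sets effort on bond)
#1 →R1  (J1 effort already set via bond 3)
#2 →R2  (common-e at J1 fixed by 3)
#4 →I1  (0-jn J1 has e-setter on 3)
#5 →I2  (common-e at J1 fixed by 3)

bond 0 stroke at Sf1
bond 1 stroke at R1
bond 2 stroke at R2
bond 3 stroke at J1
bond 4 stroke at I1
bond 5 stroke at I2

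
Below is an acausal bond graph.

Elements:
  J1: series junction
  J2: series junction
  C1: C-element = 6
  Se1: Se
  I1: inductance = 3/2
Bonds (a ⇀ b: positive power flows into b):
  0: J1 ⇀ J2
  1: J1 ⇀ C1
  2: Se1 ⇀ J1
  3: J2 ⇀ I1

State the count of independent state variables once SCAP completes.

2  (C1, I1 all integral)

β2 stroke→J1  (Se1 fixes effort; stroke away)
β1 stroke→J1  (C1 outputs effort q/C1)
β0 stroke→J2  (J1 needs exactly one f-in)
β3 stroke→I1  (J2 needs exactly one f-in)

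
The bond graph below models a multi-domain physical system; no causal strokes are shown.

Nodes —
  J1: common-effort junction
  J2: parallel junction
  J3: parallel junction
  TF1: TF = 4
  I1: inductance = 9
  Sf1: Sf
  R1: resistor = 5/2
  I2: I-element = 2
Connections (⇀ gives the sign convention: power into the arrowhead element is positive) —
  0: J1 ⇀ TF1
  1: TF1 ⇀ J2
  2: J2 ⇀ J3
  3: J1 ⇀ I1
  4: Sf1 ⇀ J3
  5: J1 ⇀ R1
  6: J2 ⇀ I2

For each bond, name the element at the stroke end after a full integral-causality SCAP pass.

bond 0 |TF1
bond 1 |J2
bond 2 |J3
bond 3 |I1
bond 4 |Sf1
bond 5 |J1
bond 6 |I2

β4 →Sf1  (Sf1: flow source, stroke at near end)
β2 →J3  (only one effort-in slot at J3)
β3 →I1  (prefer integral on I1)
β6 →I2  (I2 integral (f out))
β1 →J2  (J2: last free bond brings effort in)
β0 →TF1  (TF1 one-in-one-out from 1)
β5 →J1  (only one effort-in slot at J1)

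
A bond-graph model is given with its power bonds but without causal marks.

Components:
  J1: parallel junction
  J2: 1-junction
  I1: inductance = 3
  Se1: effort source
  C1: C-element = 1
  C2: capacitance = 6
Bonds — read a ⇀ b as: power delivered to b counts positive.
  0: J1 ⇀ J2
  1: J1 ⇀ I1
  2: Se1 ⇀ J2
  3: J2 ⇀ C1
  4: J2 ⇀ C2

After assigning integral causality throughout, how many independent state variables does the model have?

β2 stroke at J2  (Se1 (Se) sets effort on bond)
β1 stroke at I1  (prefer integral on I1)
β0 stroke at J1  (J1: last free bond brings effort in)
β3 stroke at J2  (1-jn J2 has f-setter on 0)
β4 stroke at J2  (J2: bond 0 brought flow, rest push out)

3  (C1, C2, I1 all integral)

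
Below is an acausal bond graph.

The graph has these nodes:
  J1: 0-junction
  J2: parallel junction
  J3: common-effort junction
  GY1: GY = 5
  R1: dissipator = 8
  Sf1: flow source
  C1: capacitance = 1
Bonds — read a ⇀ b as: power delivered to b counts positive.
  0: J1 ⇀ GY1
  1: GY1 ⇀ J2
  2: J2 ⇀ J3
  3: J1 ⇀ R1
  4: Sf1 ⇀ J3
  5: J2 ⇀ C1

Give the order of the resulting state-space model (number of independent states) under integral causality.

β4 |Sf1  (Sf1 fixes flow; stroke at Sf1)
β2 |J3  (J3 needs exactly one e-in)
β5 |J2  (C1: C, integral causality)
β1 |GY1  (common-e at J2 fixed by 5)
β0 |GY1  (GY1 both-in/both-out from 1)
β3 |J1  (J1: last free bond brings effort in)

1  (C1 all integral)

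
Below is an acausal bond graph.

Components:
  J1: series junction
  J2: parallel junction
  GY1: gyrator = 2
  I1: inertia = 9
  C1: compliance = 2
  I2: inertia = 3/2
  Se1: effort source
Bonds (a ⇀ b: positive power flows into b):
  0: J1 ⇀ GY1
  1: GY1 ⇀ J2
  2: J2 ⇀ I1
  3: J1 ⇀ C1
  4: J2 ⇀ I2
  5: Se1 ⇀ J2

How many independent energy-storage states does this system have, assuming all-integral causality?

b5 stroke→J2  (Se1 (Se) sets effort on bond)
b1 stroke→GY1  (common-e at J2 fixed by 5)
b2 stroke→I1  (common-e at J2 fixed by 5)
b4 stroke→I2  (0-jn J2 has e-setter on 5)
b0 stroke→GY1  (GY1: gyrator matches bond 1)
b3 stroke→J1  (1-jn J1 has f-setter on 0)

3  (C1, I1, I2 all integral)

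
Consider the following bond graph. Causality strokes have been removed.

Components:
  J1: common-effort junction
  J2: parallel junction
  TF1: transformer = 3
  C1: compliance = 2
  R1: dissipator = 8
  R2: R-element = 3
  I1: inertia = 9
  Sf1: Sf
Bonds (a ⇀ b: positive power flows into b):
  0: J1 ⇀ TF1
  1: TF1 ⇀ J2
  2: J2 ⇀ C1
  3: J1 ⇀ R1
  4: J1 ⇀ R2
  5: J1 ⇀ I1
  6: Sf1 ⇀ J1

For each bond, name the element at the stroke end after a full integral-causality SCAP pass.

b0 stroke at J1
b1 stroke at TF1
b2 stroke at J2
b3 stroke at R1
b4 stroke at R2
b5 stroke at I1
b6 stroke at Sf1

bond 6 stroke→Sf1  (source Sf1 imposes f)
bond 2 stroke→J2  (C1 outputs effort q/C1)
bond 1 stroke→TF1  (J2 effort already set via bond 2)
bond 0 stroke→J1  (TF1 one-in-one-out from 1)
bond 3 stroke→R1  (common-e at J1 fixed by 0)
bond 4 stroke→R2  (0-jn J1 has e-setter on 0)
bond 5 stroke→I1  (J1 effort already set via bond 0)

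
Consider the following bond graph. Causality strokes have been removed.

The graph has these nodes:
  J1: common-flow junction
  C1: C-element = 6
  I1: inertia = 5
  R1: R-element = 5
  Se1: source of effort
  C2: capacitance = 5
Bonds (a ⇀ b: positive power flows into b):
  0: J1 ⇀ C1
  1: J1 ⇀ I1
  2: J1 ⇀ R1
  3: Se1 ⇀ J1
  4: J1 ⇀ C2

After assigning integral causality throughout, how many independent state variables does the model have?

bond 3 |J1  (Se1: effort source, stroke at far end)
bond 0 |J1  (C1 integral (e out))
bond 1 |I1  (I1: I, integral causality)
bond 2 |J1  (J1 flow already set via bond 1)
bond 4 |J1  (common-f at J1 fixed by 1)

3  (C1, C2, I1 all integral)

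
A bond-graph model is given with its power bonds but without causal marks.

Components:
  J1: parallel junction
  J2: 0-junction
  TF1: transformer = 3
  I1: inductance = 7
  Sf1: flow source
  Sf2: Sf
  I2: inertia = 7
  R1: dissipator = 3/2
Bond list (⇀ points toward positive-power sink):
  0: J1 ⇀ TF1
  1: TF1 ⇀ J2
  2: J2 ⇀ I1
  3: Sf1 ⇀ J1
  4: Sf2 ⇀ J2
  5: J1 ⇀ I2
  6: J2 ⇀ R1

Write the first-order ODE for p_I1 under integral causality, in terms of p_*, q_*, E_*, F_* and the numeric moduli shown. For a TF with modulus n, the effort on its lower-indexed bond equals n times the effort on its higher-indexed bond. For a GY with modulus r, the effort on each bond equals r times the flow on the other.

dp_I1/dt = 9*F_Sf1/2 + 3*F_Sf2/2 - 3*p_I1/14 - 9*p_I2/14

β3 stroke→Sf1  (Sf1 fixes flow; stroke at Sf1)
β4 stroke→Sf2  (Sf2 fixes flow; stroke at Sf2)
β2 stroke→I1  (I1 integral (f out))
β5 stroke→I2  (prefer integral on I2)
β0 stroke→J1  (J1: last free bond brings effort in)
β1 stroke→TF1  (TF TF1: opposite of bond 0)
β6 stroke→J2  (J2: last free bond brings effort in)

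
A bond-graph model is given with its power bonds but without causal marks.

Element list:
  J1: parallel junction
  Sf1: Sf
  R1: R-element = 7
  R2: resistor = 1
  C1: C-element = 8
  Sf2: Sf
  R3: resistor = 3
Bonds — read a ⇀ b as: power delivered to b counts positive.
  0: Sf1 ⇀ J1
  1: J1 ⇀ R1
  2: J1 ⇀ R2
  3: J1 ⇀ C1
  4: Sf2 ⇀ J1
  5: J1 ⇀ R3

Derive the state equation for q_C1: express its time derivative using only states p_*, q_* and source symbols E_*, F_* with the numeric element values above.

b0 |Sf1  (Sf1 fixes flow; stroke at Sf1)
b4 |Sf2  (Sf2 fixes flow; stroke at Sf2)
b3 |J1  (C1 outputs effort q/C1)
b1 |R1  (common-e at J1 fixed by 3)
b2 |R2  (common-e at J1 fixed by 3)
b5 |R3  (J1 effort already set via bond 3)

dq_C1/dt = F_Sf1 + F_Sf2 - 31*q_C1/168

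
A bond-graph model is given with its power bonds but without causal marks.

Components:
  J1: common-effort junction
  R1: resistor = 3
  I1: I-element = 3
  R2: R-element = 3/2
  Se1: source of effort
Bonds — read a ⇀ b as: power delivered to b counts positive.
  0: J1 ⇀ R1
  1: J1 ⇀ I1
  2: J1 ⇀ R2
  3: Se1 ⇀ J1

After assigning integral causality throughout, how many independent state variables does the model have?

1  (I1 all integral)

#3 stroke→J1  (Se1 fixes effort; stroke away)
#0 stroke→R1  (J1: bond 3 brought effort, rest push out)
#1 stroke→I1  (0-jn J1 has e-setter on 3)
#2 stroke→R2  (J1: bond 3 brought effort, rest push out)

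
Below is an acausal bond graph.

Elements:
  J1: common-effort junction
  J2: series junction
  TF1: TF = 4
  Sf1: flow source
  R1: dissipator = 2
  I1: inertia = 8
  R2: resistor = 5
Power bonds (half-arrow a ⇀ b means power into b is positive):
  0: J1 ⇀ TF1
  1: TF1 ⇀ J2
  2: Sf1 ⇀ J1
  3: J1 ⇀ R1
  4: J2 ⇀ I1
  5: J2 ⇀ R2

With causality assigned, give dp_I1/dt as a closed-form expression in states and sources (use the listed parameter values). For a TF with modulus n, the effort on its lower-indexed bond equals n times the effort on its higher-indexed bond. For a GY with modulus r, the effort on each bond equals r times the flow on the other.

dp_I1/dt = F_Sf1/2 - 41*p_I1/64

#2 stroke at Sf1  (source Sf1 imposes f)
#4 stroke at I1  (I1 outputs flow p/I1)
#1 stroke at J2  (1-jn J2 has f-setter on 4)
#5 stroke at J2  (1-jn J2 has f-setter on 4)
#0 stroke at TF1  (TF TF1: opposite of bond 1)
#3 stroke at J1  (J1: last free bond brings effort in)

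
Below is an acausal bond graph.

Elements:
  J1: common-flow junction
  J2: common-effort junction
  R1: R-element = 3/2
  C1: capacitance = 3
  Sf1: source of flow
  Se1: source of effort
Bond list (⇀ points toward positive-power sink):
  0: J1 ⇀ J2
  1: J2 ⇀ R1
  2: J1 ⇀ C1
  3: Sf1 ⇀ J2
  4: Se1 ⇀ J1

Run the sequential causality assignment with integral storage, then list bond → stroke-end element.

β0 stroke at J2
β1 stroke at R1
β2 stroke at J1
β3 stroke at Sf1
β4 stroke at J1

β3 |Sf1  (Sf1 (Sf) sets flow on bond)
β4 |J1  (source Se1 imposes e)
β2 |J1  (C1: C, integral causality)
β0 |J2  (J1: last free bond brings flow in)
β1 |R1  (common-e at J2 fixed by 0)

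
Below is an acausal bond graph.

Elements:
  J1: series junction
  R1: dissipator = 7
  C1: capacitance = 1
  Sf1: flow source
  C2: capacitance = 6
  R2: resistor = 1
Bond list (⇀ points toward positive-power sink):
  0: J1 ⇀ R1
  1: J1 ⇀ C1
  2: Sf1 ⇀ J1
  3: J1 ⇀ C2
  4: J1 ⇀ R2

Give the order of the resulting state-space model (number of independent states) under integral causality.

b2 |Sf1  (Sf1 (Sf) sets flow on bond)
b0 |J1  (common-f at J1 fixed by 2)
b1 |J1  (1-jn J1 has f-setter on 2)
b3 |J1  (J1 flow already set via bond 2)
b4 |J1  (1-jn J1 has f-setter on 2)

2  (C1, C2 all integral)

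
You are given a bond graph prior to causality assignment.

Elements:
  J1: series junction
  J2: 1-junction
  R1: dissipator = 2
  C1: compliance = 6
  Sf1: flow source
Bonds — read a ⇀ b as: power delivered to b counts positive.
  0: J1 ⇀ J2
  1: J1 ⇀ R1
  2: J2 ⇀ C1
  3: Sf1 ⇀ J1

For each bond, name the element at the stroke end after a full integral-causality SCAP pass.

bond 0 →J1
bond 1 →J1
bond 2 →J2
bond 3 →Sf1

#3 →Sf1  (Sf1 fixes flow; stroke at Sf1)
#0 →J1  (J1 flow already set via bond 3)
#1 →J1  (J1 flow already set via bond 3)
#2 →J2  (J2: bond 0 brought flow, rest push out)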